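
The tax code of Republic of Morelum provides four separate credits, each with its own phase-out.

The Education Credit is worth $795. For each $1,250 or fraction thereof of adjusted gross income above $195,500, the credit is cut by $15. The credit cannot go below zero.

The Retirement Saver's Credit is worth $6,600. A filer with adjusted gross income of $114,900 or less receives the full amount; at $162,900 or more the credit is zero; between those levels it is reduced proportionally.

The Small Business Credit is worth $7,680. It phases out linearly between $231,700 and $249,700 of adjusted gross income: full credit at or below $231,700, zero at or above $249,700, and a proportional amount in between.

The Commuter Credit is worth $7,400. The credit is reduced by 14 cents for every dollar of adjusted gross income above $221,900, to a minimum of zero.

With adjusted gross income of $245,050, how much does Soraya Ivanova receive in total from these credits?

Education Credit: income exceeds $195,500 by $49,550, which is 40 full-or-partial $1,250 increments; reduction = 40 × $15 = $600, leaving $195.
Retirement Saver's Credit: $245,050 is at or above $162,900, so the credit is $0.
Small Business Credit: $245,050 is $13,350 into a $18,000 phase-out range, leaving 4,650/18,000 of the credit: $7,680 × 4,650/18,000 = $1,984.
Commuter Credit: 14% of the $23,150 excess over $221,900 is $3,241; credit = $7,400 − $3,241 = $4,159.
Total: $195 + $0 + $1,984 + $4,159 = $6,338.

$6,338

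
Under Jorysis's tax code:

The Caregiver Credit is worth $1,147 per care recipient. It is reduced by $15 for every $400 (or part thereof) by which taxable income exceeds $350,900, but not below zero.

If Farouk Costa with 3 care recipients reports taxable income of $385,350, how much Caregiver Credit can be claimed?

$2,136

Caregiver Credit: base = 3 × $1,147 = $3,441. income exceeds $350,900 by $34,450, which is 87 full-or-partial $400 increments; reduction = 87 × $15 = $1,305, leaving $2,136.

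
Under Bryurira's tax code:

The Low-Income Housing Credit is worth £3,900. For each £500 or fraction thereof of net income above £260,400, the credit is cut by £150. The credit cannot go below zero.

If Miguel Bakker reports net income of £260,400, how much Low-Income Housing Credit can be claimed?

Low-Income Housing Credit: £260,400 is at or below the £260,400 threshold, so the full £3,900 applies.

£3,900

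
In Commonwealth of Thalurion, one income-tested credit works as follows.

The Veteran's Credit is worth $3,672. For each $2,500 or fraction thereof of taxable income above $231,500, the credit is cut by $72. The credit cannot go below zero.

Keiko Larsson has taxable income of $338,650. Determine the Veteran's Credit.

$576

Veteran's Credit: income exceeds $231,500 by $107,150, which is 43 full-or-partial $2,500 increments; reduction = 43 × $72 = $3,096, leaving $576.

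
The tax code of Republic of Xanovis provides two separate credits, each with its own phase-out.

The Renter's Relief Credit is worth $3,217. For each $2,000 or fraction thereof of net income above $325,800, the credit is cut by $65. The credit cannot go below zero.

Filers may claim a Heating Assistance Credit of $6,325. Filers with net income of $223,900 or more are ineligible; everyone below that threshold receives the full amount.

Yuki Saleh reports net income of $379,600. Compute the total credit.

$1,462

Renter's Relief Credit: income exceeds $325,800 by $53,800, which is 27 full-or-partial $2,000 increments; reduction = 27 × $65 = $1,755, leaving $1,462.
Heating Assistance Credit: $379,600 meets or exceeds the $223,900 cutoff, so the credit is $0.
Total: $1,462 + $0 = $1,462.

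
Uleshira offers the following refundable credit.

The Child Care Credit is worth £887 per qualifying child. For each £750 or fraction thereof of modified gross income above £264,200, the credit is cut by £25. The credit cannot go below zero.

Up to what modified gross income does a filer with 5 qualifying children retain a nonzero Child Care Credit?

£396,950

Full credit = 5 × £887 = £4,435.
After 177 increments the reduction is 177 × £25 = £4,425, leaving £10; one more increment wipes it out. Increment 177 ends at excess 177 × £750 = £132,750, so the highest qualifying income is £264,200 + £132,750 = £396,950.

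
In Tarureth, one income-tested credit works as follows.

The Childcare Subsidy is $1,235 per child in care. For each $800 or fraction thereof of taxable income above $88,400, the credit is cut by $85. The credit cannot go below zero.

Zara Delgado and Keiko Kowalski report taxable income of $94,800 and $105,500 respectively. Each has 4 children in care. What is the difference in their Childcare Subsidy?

Zara ($94,800): Childcare Subsidy: base = 4 × $1,235 = $4,940. income exceeds $88,400 by $6,400, which is 8 full-or-partial $800 increments; reduction = 8 × $85 = $680, leaving $4,260.
Keiko ($105,500): Childcare Subsidy: base = 4 × $1,235 = $4,940. income exceeds $88,400 by $17,100, which is 22 full-or-partial $800 increments; reduction = 22 × $85 = $1,870, leaving $3,070.
Difference: |$4,260 − $3,070| = $1,190.

$1,190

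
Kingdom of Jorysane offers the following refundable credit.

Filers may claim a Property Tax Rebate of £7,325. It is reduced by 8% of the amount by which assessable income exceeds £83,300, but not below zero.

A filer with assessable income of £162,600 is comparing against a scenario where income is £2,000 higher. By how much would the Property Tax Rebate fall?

At £162,600 — 8% of the £79,300 excess over £83,300 is £6,344; credit = £7,325 − £6,344 = £981.
At £164,600 — 8% of the £81,300 excess over £83,300 is £6,504; credit = £7,325 − £6,504 = £821.
Lost: £981 − £821 = £160.

£160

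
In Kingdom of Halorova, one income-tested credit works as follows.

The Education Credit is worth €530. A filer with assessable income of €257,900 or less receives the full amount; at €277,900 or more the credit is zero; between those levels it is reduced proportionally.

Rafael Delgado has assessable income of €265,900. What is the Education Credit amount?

Education Credit: €265,900 is €8,000 into a €20,000 phase-out range, leaving 12,000/20,000 of the credit: €530 × 12,000/20,000 = €318.

€318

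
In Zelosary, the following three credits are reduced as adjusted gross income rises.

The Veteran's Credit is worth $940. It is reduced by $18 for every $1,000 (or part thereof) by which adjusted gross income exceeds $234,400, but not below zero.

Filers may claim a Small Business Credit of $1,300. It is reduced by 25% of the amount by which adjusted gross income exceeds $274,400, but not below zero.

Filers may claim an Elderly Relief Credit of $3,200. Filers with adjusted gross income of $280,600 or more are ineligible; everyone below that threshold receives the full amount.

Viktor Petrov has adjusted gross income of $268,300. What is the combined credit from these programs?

Veteran's Credit: income exceeds $234,400 by $33,900, which is 34 full-or-partial $1,000 increments; reduction = 34 × $18 = $612, leaving $328.
Small Business Credit: $268,300 is at or below the $274,400 threshold, so the full $1,300 applies.
Elderly Relief Credit: $268,300 is below the $280,600 cutoff, so the full $3,200 applies.
Total: $328 + $1,300 + $3,200 = $4,828.

$4,828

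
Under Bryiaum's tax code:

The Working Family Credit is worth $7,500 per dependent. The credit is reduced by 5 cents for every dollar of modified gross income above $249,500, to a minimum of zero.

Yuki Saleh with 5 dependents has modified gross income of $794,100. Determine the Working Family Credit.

Working Family Credit: base = 5 × $7,500 = $37,500. 5% of the $544,600 excess over $249,500 is $27,230; credit = $37,500 − $27,230 = $10,270.

$10,270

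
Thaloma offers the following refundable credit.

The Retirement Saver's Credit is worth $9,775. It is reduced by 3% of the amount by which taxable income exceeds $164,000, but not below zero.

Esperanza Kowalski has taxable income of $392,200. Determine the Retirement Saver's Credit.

Retirement Saver's Credit: 3% of the $228,200 excess over $164,000 is $6,846; credit = $9,775 − $6,846 = $2,929.

$2,929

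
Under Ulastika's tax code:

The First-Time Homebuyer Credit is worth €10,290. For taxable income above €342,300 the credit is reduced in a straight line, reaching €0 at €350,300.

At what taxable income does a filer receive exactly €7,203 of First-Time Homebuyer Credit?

€344,700

€7,203 is 7,203/10,290 of the full €10,290, so 3,087/10,290 of the €8,000 range has been used: income = €342,300 + €8,000 × 3,087/10,290 = €344,700.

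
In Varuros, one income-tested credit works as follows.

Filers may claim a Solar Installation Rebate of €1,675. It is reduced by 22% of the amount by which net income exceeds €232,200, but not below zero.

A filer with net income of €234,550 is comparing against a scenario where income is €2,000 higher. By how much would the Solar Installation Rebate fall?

€440

At €234,550 — 22% of the €2,350 excess over €232,200 is €517; credit = €1,675 − €517 = €1,158.
At €236,550 — 22% of the €4,350 excess over €232,200 is €957; credit = €1,675 − €957 = €718.
Lost: €1,158 − €718 = €440.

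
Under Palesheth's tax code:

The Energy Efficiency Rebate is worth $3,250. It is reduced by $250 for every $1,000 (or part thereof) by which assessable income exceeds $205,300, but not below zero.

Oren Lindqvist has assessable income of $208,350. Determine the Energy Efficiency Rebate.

Energy Efficiency Rebate: income exceeds $205,300 by $3,050, which is 4 full-or-partial $1,000 increments; reduction = 4 × $250 = $1,000, leaving $2,250.

$2,250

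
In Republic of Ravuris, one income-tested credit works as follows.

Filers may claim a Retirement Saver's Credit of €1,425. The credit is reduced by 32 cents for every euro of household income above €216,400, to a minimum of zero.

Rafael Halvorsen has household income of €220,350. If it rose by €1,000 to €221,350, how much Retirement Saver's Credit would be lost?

€161

At €220,350 — 32% of the €3,950 excess over €216,400 is €1,264; credit = €1,425 − €1,264 = €161.
At €221,350 — 32% of the €4,950 excess over €216,400 is €1,584 ≥ base, so the credit is €0.
Lost: €161 − €0 = €161.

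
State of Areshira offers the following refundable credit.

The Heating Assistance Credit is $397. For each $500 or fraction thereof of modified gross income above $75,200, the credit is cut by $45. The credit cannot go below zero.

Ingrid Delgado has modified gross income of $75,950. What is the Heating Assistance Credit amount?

Heating Assistance Credit: income exceeds $75,200 by $750, which is 2 full-or-partial $500 increments; reduction = 2 × $45 = $90, leaving $307.

$307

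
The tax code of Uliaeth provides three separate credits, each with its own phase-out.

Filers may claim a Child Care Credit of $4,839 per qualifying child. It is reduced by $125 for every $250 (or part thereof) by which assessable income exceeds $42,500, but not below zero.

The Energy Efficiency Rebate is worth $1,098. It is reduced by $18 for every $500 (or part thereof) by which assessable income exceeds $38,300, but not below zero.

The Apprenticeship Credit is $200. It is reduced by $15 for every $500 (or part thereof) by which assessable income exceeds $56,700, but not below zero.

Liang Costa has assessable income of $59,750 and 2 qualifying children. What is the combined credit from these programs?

$1,472

Child Care Credit: base = 2 × $4,839 = $9,678. income exceeds $42,500 by $17,250, which is 69 full-or-partial $250 increments; reduction = 69 × $125 = $8,625, leaving $1,053.
Energy Efficiency Rebate: income exceeds $38,300 by $21,450, which is 43 full-or-partial $500 increments; reduction = 43 × $18 = $774, leaving $324.
Apprenticeship Credit: income exceeds $56,700 by $3,050, which is 7 full-or-partial $500 increments; reduction = 7 × $15 = $105, leaving $95.
Total: $1,053 + $324 + $95 = $1,472.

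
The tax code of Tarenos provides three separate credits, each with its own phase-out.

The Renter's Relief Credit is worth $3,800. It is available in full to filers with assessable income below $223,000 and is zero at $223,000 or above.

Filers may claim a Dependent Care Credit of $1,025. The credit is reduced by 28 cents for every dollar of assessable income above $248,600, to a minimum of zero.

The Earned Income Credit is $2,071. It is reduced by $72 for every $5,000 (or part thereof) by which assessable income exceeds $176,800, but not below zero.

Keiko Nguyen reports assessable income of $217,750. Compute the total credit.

$6,248

Renter's Relief Credit: $217,750 is below the $223,000 cutoff, so the full $3,800 applies.
Dependent Care Credit: $217,750 is at or below the $248,600 threshold, so the full $1,025 applies.
Earned Income Credit: income exceeds $176,800 by $40,950, which is 9 full-or-partial $5,000 increments; reduction = 9 × $72 = $648, leaving $1,423.
Total: $3,800 + $1,025 + $1,423 = $6,248.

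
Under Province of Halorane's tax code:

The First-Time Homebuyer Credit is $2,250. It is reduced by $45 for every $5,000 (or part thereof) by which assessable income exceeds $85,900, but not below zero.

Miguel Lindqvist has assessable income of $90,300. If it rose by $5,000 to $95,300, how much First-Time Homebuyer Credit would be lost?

$45

At $90,300 — income exceeds $85,900 by $4,400, which is 1 full-or-partial $5,000 increment; reduction = 1 × $45 = $45, leaving $2,205.
At $95,300 — income exceeds $85,900 by $9,400, which is 2 full-or-partial $5,000 increments; reduction = 2 × $45 = $90, leaving $2,160.
Lost: $2,205 − $2,160 = $45.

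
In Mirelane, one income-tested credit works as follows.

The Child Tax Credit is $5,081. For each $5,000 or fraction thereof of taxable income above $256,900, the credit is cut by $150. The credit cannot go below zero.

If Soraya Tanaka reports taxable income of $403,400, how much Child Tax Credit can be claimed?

$581

Child Tax Credit: income exceeds $256,900 by $146,500, which is 30 full-or-partial $5,000 increments; reduction = 30 × $150 = $4,500, leaving $581.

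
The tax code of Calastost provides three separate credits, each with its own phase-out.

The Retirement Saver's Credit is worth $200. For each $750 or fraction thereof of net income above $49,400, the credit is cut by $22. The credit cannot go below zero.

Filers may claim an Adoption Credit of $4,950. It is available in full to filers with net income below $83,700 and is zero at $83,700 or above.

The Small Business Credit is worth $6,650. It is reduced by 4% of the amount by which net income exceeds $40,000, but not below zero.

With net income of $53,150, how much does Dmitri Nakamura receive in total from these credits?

$11,164

Retirement Saver's Credit: income exceeds $49,400 by $3,750, which is 5 full-or-partial $750 increments; reduction = 5 × $22 = $110, leaving $90.
Adoption Credit: $53,150 is below the $83,700 cutoff, so the full $4,950 applies.
Small Business Credit: 4% of the $13,150 excess over $40,000 is $526; credit = $6,650 − $526 = $6,124.
Total: $90 + $4,950 + $6,124 = $11,164.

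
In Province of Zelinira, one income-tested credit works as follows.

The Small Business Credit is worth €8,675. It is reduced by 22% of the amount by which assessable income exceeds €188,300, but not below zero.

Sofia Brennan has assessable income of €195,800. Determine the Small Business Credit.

€7,025

Small Business Credit: 22% of the €7,500 excess over €188,300 is €1,650; credit = €8,675 − €1,650 = €7,025.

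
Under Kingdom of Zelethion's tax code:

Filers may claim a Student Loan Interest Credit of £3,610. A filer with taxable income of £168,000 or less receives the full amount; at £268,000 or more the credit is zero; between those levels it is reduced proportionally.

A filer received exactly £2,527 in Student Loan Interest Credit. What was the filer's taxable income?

£198,000

£2,527 is 2,527/3,610 of the full £3,610, so 1,083/3,610 of the £100,000 range has been used: income = £168,000 + £100,000 × 1,083/3,610 = £198,000.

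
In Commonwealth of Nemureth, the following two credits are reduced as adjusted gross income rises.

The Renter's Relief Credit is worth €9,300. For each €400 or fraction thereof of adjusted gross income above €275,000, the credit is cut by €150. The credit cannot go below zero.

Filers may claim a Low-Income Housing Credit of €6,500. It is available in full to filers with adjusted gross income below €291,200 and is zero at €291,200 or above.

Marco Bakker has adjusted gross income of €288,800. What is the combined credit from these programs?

Renter's Relief Credit: income exceeds €275,000 by €13,800, which is 35 full-or-partial €400 increments; reduction = 35 × €150 = €5,250, leaving €4,050.
Low-Income Housing Credit: €288,800 is below the €291,200 cutoff, so the full €6,500 applies.
Total: €4,050 + €6,500 = €10,550.

€10,550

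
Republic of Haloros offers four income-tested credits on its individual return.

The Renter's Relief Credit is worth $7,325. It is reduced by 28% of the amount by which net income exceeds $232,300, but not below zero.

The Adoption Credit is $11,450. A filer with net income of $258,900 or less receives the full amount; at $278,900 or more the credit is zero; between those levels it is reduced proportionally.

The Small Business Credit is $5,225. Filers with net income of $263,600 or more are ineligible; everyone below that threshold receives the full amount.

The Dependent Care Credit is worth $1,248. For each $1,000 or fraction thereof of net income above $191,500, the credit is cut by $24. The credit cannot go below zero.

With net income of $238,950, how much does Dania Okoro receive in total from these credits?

Renter's Relief Credit: 28% of the $6,650 excess over $232,300 is $1,862; credit = $7,325 − $1,862 = $5,463.
Adoption Credit: $238,950 is at or below the $258,900 threshold, so the full $11,450 applies.
Small Business Credit: $238,950 is below the $263,600 cutoff, so the full $5,225 applies.
Dependent Care Credit: income exceeds $191,500 by $47,450, which is 48 full-or-partial $1,000 increments; reduction = 48 × $24 = $1,152, leaving $96.
Total: $5,463 + $11,450 + $5,225 + $96 = $22,234.

$22,234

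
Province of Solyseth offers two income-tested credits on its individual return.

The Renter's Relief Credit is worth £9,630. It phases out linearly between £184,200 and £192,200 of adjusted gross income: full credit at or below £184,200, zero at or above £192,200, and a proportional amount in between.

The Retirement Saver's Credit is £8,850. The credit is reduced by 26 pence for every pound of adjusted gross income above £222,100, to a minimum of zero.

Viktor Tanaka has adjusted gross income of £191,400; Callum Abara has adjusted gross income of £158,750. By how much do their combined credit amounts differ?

Viktor (£191,400): Renter's Relief Credit: £191,400 is £7,200 into a £8,000 phase-out range, leaving 800/8,000 of the credit: £9,630 × 800/8,000 = £963. Retirement Saver's Credit: £191,400 is at or below the £222,100 threshold, so the full £8,850 applies. total £963 + £8,850 = £9,813
Callum (£158,750): Renter's Relief Credit: £158,750 is at or below the £184,200 threshold, so the full £9,630 applies. Retirement Saver's Credit: £158,750 is at or below the £222,100 threshold, so the full £8,850 applies. total £9,630 + £8,850 = £18,480
Difference: |£9,813 − £18,480| = £8,667.

£8,667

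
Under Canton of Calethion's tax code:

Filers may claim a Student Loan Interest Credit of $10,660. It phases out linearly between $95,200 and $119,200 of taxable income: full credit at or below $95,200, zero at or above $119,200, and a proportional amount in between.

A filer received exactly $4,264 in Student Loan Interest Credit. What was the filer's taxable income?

$4,264 is 4,264/10,660 of the full $10,660, so 6,396/10,660 of the $24,000 range has been used: income = $95,200 + $24,000 × 6,396/10,660 = $109,600.

$109,600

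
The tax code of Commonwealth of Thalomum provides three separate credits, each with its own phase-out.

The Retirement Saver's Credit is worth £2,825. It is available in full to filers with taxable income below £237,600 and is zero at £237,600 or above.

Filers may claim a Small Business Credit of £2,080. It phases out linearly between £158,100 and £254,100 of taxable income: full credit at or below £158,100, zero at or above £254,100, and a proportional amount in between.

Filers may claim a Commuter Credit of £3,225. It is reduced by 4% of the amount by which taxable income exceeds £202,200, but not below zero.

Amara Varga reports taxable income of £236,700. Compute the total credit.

£5,047

Retirement Saver's Credit: £236,700 is below the £237,600 cutoff, so the full £2,825 applies.
Small Business Credit: £236,700 is £78,600 into a £96,000 phase-out range, leaving 17,400/96,000 of the credit: £2,080 × 17,400/96,000 = £377.
Commuter Credit: 4% of the £34,500 excess over £202,200 is £1,380; credit = £3,225 − £1,380 = £1,845.
Total: £2,825 + £377 + £1,845 = £5,047.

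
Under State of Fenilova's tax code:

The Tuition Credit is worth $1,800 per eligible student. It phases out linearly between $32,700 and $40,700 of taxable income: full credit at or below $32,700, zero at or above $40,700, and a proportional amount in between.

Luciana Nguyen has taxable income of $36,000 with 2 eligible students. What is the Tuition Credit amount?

Tuition Credit: base = 2 × $1,800 = $3,600. $36,000 is $3,300 into a $8,000 phase-out range, leaving 4,700/8,000 of the credit: $3,600 × 4,700/8,000 = $2,115.

$2,115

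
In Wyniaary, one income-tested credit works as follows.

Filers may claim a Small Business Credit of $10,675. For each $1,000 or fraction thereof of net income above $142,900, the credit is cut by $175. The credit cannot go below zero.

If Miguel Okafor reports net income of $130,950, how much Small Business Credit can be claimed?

$10,675

Small Business Credit: $130,950 is at or below the $142,900 threshold, so the full $10,675 applies.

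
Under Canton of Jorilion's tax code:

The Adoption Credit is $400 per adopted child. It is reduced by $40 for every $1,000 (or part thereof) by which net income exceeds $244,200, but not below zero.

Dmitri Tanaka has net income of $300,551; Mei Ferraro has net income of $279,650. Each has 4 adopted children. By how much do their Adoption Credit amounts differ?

$160

Dmitri ($300,551): Adoption Credit: base = 4 × $400 = $1,600. income exceeds $244,200 by $56,351 → 57 increments × $40 = $2,280 ≥ base, so the credit is $0.
Mei ($279,650): Adoption Credit: base = 4 × $400 = $1,600. income exceeds $244,200 by $35,450, which is 36 full-or-partial $1,000 increments; reduction = 36 × $40 = $1,440, leaving $160.
Difference: |$0 − $160| = $160.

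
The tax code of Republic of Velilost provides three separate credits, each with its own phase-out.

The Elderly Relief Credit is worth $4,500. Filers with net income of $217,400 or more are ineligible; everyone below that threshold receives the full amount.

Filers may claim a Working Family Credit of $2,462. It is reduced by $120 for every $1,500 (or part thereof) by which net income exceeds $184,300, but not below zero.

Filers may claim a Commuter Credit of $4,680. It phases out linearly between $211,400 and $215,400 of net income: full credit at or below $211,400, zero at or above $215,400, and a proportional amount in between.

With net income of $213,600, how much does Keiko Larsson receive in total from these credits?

$6,668

Elderly Relief Credit: $213,600 is below the $217,400 cutoff, so the full $4,500 applies.
Working Family Credit: income exceeds $184,300 by $29,300, which is 20 full-or-partial $1,500 increments; reduction = 20 × $120 = $2,400, leaving $62.
Commuter Credit: $213,600 is $2,200 into a $4,000 phase-out range, leaving 1,800/4,000 of the credit: $4,680 × 1,800/4,000 = $2,106.
Total: $4,500 + $62 + $2,106 = $6,668.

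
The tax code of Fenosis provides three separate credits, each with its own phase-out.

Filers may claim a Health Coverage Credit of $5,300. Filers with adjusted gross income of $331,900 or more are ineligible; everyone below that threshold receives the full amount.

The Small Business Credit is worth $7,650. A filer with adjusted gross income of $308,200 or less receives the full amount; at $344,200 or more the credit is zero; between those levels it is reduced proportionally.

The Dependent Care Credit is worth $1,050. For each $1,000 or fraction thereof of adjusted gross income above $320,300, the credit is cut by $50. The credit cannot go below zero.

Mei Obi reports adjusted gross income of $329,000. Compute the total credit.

Health Coverage Credit: $329,000 is below the $331,900 cutoff, so the full $5,300 applies.
Small Business Credit: $329,000 is $20,800 into a $36,000 phase-out range, leaving 15,200/36,000 of the credit: $7,650 × 15,200/36,000 = $3,230.
Dependent Care Credit: income exceeds $320,300 by $8,700, which is 9 full-or-partial $1,000 increments; reduction = 9 × $50 = $450, leaving $600.
Total: $5,300 + $3,230 + $600 = $9,130.

$9,130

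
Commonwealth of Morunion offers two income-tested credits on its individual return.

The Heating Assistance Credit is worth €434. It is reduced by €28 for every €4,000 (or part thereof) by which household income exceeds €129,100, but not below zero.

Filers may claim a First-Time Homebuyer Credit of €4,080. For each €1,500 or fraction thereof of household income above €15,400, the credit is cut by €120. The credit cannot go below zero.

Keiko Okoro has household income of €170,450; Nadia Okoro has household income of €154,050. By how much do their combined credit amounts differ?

Keiko (€170,450): Heating Assistance Credit: income exceeds €129,100 by €41,350, which is 11 full-or-partial €4,000 increments; reduction = 11 × €28 = €308, leaving €126. First-Time Homebuyer Credit: income exceeds €15,400 by €155,050 → 104 increments × €120 = €12,480 ≥ base, so the credit is €0. total €126 + €0 = €126
Nadia (€154,050): Heating Assistance Credit: income exceeds €129,100 by €24,950, which is 7 full-or-partial €4,000 increments; reduction = 7 × €28 = €196, leaving €238. First-Time Homebuyer Credit: income exceeds €15,400 by €138,650 → 93 increments × €120 = €11,160 ≥ base, so the credit is €0. total €238 + €0 = €238
Difference: |€126 − €238| = €112.

€112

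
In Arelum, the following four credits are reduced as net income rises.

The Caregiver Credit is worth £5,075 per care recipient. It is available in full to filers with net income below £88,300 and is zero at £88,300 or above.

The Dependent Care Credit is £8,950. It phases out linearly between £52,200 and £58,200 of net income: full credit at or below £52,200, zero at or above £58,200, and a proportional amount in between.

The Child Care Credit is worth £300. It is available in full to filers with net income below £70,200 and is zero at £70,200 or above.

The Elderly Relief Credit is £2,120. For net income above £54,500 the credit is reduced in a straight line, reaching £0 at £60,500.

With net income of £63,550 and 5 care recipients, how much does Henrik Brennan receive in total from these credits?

Caregiver Credit: base = 5 × £5,075 = £25,375. £63,550 is below the £88,300 cutoff, so the full £25,375 applies.
Dependent Care Credit: £63,550 is at or above £58,200, so the credit is £0.
Child Care Credit: £63,550 is below the £70,200 cutoff, so the full £300 applies.
Elderly Relief Credit: £63,550 is at or above £60,500, so the credit is £0.
Total: £25,375 + £0 + £300 + £0 = £25,675.

£25,675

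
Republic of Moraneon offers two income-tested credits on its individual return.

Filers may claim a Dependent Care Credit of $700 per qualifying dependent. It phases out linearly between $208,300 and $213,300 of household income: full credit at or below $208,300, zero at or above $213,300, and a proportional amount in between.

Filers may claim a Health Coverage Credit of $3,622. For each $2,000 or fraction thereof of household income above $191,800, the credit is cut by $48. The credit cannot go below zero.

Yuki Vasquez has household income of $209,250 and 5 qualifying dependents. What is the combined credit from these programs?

Dependent Care Credit: base = 5 × $700 = $3,500. $209,250 is $950 into a $5,000 phase-out range, leaving 4,050/5,000 of the credit: $3,500 × 4,050/5,000 = $2,835.
Health Coverage Credit: income exceeds $191,800 by $17,450, which is 9 full-or-partial $2,000 increments; reduction = 9 × $48 = $432, leaving $3,190.
Total: $2,835 + $3,190 = $6,025.

$6,025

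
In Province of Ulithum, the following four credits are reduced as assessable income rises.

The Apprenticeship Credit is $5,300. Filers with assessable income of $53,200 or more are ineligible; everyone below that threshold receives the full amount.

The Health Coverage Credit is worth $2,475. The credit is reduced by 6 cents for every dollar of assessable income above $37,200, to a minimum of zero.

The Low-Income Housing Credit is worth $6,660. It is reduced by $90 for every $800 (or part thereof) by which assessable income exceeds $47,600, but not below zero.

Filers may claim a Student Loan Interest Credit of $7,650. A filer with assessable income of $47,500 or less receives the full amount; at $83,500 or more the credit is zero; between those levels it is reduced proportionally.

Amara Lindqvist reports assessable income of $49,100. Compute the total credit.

$20,851

Apprenticeship Credit: $49,100 is below the $53,200 cutoff, so the full $5,300 applies.
Health Coverage Credit: 6% of the $11,900 excess over $37,200 is $714; credit = $2,475 − $714 = $1,761.
Low-Income Housing Credit: income exceeds $47,600 by $1,500, which is 2 full-or-partial $800 increments; reduction = 2 × $90 = $180, leaving $6,480.
Student Loan Interest Credit: $49,100 is $1,600 into a $36,000 phase-out range, leaving 34,400/36,000 of the credit: $7,650 × 34,400/36,000 = $7,310.
Total: $5,300 + $1,761 + $6,480 + $7,310 = $20,851.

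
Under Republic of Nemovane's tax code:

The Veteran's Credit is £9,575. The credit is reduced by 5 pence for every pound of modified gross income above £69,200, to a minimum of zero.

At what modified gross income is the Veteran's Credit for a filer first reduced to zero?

£260,700

The credit falls by 5% of each pound above £69,200, so it reaches zero when the excess is £9,575 / 5% = £191,500: income = £69,200 + £191,500 = £260,700.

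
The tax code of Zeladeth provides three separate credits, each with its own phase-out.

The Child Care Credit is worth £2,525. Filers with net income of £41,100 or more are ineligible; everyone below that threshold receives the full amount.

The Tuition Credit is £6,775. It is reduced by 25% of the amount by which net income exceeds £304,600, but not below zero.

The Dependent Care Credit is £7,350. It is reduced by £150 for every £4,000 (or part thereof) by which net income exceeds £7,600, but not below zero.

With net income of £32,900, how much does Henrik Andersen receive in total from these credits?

£15,600

Child Care Credit: £32,900 is below the £41,100 cutoff, so the full £2,525 applies.
Tuition Credit: £32,900 is at or below the £304,600 threshold, so the full £6,775 applies.
Dependent Care Credit: income exceeds £7,600 by £25,300, which is 7 full-or-partial £4,000 increments; reduction = 7 × £150 = £1,050, leaving £6,300.
Total: £2,525 + £6,775 + £6,300 = £15,600.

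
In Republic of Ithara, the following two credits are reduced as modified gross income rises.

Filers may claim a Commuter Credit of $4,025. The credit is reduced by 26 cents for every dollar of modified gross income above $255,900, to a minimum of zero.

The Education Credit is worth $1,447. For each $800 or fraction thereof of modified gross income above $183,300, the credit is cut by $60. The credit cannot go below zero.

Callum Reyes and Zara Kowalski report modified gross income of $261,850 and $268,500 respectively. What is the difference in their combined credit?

$1,729

Callum ($261,850): Commuter Credit: 26% of the $5,950 excess over $255,900 is $1,547; credit = $4,025 − $1,547 = $2,478. Education Credit: income exceeds $183,300 by $78,550 → 99 increments × $60 = $5,940 ≥ base, so the credit is $0. total $2,478 + $0 = $2,478
Zara ($268,500): Commuter Credit: 26% of the $12,600 excess over $255,900 is $3,276; credit = $4,025 − $3,276 = $749. Education Credit: income exceeds $183,300 by $85,200 → 107 increments × $60 = $6,420 ≥ base, so the credit is $0. total $749 + $0 = $749
Difference: |$2,478 − $749| = $1,729.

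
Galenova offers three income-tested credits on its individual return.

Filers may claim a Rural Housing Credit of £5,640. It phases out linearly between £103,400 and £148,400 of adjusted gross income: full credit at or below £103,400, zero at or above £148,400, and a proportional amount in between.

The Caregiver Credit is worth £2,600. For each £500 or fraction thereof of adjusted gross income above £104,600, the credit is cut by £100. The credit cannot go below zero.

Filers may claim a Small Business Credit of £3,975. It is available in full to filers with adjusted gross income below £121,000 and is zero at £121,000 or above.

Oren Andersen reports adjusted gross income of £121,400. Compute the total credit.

£3,384

Rural Housing Credit: £121,400 is £18,000 into a £45,000 phase-out range, leaving 27,000/45,000 of the credit: £5,640 × 27,000/45,000 = £3,384.
Caregiver Credit: income exceeds £104,600 by £16,800 → 34 increments × £100 = £3,400 ≥ base, so the credit is £0.
Small Business Credit: £121,400 meets or exceeds the £121,000 cutoff, so the credit is £0.
Total: £3,384 + £0 + £0 = £3,384.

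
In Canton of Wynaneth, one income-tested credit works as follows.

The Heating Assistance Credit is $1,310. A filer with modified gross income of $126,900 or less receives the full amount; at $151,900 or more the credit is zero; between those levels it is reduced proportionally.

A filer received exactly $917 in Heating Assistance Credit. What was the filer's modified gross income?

$917 is 917/1,310 of the full $1,310, so 393/1,310 of the $25,000 range has been used: income = $126,900 + $25,000 × 393/1,310 = $134,400.

$134,400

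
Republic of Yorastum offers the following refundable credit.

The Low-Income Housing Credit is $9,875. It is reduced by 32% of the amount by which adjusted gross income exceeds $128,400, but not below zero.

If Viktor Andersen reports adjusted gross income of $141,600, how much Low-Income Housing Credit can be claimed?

$5,651

Low-Income Housing Credit: 32% of the $13,200 excess over $128,400 is $4,224; credit = $9,875 − $4,224 = $5,651.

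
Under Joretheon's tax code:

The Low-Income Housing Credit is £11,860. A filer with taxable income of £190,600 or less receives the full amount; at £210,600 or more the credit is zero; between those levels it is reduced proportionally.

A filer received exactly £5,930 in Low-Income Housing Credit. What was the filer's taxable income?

£200,600

£5,930 is 5,930/11,860 of the full £11,860, so 5,930/11,860 of the £20,000 range has been used: income = £190,600 + £20,000 × 5,930/11,860 = £200,600.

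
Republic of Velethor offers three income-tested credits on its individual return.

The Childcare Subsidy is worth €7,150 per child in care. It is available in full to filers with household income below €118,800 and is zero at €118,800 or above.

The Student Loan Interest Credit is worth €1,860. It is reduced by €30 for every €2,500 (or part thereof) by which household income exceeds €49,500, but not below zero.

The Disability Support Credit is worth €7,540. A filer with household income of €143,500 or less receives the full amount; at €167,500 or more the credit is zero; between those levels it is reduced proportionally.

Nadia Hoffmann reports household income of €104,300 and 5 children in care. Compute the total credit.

Childcare Subsidy: base = 5 × €7,150 = €35,750. €104,300 is below the €118,800 cutoff, so the full €35,750 applies.
Student Loan Interest Credit: income exceeds €49,500 by €54,800, which is 22 full-or-partial €2,500 increments; reduction = 22 × €30 = €660, leaving €1,200.
Disability Support Credit: €104,300 is at or below the €143,500 threshold, so the full €7,540 applies.
Total: €35,750 + €1,200 + €7,540 = €44,490.

€44,490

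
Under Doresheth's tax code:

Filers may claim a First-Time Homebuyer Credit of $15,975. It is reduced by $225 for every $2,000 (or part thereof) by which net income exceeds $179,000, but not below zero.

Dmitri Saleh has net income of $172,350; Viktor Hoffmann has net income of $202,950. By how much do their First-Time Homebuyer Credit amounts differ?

$2,700

Dmitri ($172,350): First-Time Homebuyer Credit: $172,350 is at or below the $179,000 threshold, so the full $15,975 applies.
Viktor ($202,950): First-Time Homebuyer Credit: income exceeds $179,000 by $23,950, which is 12 full-or-partial $2,000 increments; reduction = 12 × $225 = $2,700, leaving $13,275.
Difference: |$15,975 − $13,275| = $2,700.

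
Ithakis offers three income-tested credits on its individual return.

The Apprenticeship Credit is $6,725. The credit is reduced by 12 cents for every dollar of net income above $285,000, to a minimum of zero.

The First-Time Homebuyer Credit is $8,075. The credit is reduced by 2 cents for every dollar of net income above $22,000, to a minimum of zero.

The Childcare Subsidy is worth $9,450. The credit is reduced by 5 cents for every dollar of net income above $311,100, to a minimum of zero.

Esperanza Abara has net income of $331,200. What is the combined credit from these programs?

$11,517

Apprenticeship Credit: 12% of the $46,200 excess over $285,000 is $5,544; credit = $6,725 − $5,544 = $1,181.
First-Time Homebuyer Credit: 2% of the $309,200 excess over $22,000 is $6,184; credit = $8,075 − $6,184 = $1,891.
Childcare Subsidy: 5% of the $20,100 excess over $311,100 is $1,005; credit = $9,450 − $1,005 = $8,445.
Total: $1,181 + $1,891 + $8,445 = $11,517.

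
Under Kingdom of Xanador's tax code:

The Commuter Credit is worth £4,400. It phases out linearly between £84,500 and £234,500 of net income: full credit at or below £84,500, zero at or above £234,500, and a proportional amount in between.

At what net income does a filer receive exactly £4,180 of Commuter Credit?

£4,180 is 4,180/4,400 of the full £4,400, so 220/4,400 of the £150,000 range has been used: income = £84,500 + £150,000 × 220/4,400 = £92,000.

£92,000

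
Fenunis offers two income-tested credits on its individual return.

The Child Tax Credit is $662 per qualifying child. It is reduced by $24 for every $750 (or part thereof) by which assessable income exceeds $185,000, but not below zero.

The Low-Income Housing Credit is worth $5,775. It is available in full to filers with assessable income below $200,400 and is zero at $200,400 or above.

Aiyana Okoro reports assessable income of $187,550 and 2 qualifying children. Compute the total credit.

Child Tax Credit: base = 2 × $662 = $1,324. income exceeds $185,000 by $2,550, which is 4 full-or-partial $750 increments; reduction = 4 × $24 = $96, leaving $1,228.
Low-Income Housing Credit: $187,550 is below the $200,400 cutoff, so the full $5,775 applies.
Total: $1,228 + $5,775 = $7,003.

$7,003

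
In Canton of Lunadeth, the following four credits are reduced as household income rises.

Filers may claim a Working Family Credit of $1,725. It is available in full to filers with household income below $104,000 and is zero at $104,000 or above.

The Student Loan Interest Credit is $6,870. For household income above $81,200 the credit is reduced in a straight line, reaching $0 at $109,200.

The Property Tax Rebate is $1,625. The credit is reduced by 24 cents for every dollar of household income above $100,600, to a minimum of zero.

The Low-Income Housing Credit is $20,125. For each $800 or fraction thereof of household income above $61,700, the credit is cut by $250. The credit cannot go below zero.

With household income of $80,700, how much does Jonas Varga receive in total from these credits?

Working Family Credit: $80,700 is below the $104,000 cutoff, so the full $1,725 applies.
Student Loan Interest Credit: $80,700 is at or below the $81,200 threshold, so the full $6,870 applies.
Property Tax Rebate: $80,700 is at or below the $100,600 threshold, so the full $1,625 applies.
Low-Income Housing Credit: income exceeds $61,700 by $19,000, which is 24 full-or-partial $800 increments; reduction = 24 × $250 = $6,000, leaving $14,125.
Total: $1,725 + $6,870 + $1,625 + $14,125 = $24,345.

$24,345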